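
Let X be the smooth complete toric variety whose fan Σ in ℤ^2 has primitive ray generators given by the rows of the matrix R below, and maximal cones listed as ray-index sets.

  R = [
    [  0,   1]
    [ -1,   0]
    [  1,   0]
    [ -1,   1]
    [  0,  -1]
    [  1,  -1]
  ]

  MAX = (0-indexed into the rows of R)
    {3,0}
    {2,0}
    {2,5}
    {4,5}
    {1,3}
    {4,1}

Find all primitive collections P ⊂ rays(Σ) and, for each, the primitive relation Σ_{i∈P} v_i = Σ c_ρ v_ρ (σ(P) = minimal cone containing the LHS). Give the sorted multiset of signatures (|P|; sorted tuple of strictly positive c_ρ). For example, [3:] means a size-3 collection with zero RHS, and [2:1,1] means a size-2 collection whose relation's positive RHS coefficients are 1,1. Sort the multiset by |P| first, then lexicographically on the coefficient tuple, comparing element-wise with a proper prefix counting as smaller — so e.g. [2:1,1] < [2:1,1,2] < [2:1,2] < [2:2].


Minimal non-faces — 9 found among 6 rays, 6 max cones:

  P = {0,4}:  v_{0} + v_{4} = 0  so sig = [2:]
  P = {1,2}:  v_{1} + v_{2} = 0  so sig = [2:]
  P = {3,5}:  v_{3} + v_{5} = 0  so sig = [2:]
  P = {0,1}:  v_{0} + v_{1} = v_{3}  so sig = [2:1]
  P = {0,5}:  v_{0} + v_{5} = v_{2}  so sig = [2:1]
  P = {1,5}:  v_{1} + v_{5} = v_{4}  so sig = [2:1]
  P = {2,3}:  v_{2} + v_{3} = v_{0}  so sig = [2:1]
  P = {2,4}:  v_{2} + v_{4} = v_{5}  so sig = [2:1]
  P = {3,4}:  v_{3} + v_{4} = v_{1}  so sig = [2:1]

so the primitive-relation signature multiset is
    [2:]
    [2:]
    [2:]
    [2:1]
    [2:1]
    [2:1]
    [2:1]
    [2:1]
    [2:1]


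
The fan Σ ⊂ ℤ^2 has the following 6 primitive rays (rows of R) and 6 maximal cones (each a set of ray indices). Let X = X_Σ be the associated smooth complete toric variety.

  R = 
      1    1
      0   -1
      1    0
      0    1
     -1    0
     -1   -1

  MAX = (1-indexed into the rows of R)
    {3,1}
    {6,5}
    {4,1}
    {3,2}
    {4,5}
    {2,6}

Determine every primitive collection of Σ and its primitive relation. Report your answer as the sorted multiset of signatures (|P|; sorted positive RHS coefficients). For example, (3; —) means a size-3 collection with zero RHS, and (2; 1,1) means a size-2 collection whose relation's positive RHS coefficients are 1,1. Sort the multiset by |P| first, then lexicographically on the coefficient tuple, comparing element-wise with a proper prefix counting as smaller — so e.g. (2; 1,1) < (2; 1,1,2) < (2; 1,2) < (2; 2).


Σ has 9 primitive collections:

  • {1,6}:  v_{1} + v_{6} = 0  ⇒ sig = (2; —)
  • {2,4}:  v_{2} + v_{4} = 0  ⇒ sig = (2; —)
  • {3,5}:  v_{3} + v_{5} = 0  ⇒ sig = (2; —)
  • {1,2}:  v_{1} + v_{2} = v_{3}  ⇒ sig = (2; 1)
  • {1,5}:  v_{1} + v_{5} = v_{4}  ⇒ sig = (2; 1)
  • {2,5}:  v_{2} + v_{5} = v_{6}  ⇒ sig = (2; 1)
  • {3,4}:  v_{3} + v_{4} = v_{1}  ⇒ sig = (2; 1)
  • {3,6}:  v_{3} + v_{6} = v_{2}  ⇒ sig = (2; 1)
  • {4,6}:  v_{4} + v_{6} = v_{5}  ⇒ sig = (2; 1)

Sorted signature multiset PRS(X):
[(2; —), (2; —), (2; —), (2; 1), (2; 1), (2; 1), (2; 1), (2; 1), (2; 1)]


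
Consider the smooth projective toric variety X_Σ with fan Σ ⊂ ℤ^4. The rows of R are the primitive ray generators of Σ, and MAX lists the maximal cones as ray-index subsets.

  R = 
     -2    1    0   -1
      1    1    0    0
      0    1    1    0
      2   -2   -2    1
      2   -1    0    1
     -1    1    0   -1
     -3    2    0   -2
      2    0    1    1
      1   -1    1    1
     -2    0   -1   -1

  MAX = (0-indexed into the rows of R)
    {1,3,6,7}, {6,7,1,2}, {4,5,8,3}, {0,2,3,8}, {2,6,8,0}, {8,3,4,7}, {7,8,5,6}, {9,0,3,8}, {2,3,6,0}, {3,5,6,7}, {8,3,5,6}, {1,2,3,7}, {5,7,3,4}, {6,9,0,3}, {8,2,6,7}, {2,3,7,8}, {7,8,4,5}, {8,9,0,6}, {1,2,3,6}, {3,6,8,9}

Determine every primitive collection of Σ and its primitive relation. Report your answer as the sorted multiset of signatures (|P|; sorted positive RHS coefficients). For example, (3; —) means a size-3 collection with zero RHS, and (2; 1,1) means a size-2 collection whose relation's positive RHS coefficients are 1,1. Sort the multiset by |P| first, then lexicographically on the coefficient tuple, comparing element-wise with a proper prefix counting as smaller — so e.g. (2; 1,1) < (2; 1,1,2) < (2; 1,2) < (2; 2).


20 minimal non-faces of Δ(Σ) (on 10 rays):

  • {0,4}:  v_{0} + v_{4} = 0  ⟹  sig = (2; —)
  • {7,9}:  v_{7} + v_{9} = 0  ⟹  sig = (2; —)
  • {0,5}:  v_{0} + v_{5} = v_{6}  ⟹  sig = (2; 1)
  • {0,7}:  v_{0} + v_{7} = v_{2}  ⟹  sig = (2; 1)
  • {1,8}:  v_{1} + v_{8} = v_{7}  ⟹  sig = (2; 1)
  • {2,4}:  v_{2} + v_{4} = v_{7}  ⟹  sig = (2; 1)
  • {2,9}:  v_{2} + v_{9} = v_{0}  ⟹  sig = (2; 1)
  • {4,6}:  v_{4} + v_{6} = v_{5}  ⟹  sig = (2; 1)
  • {2,5}:  v_{2} + v_{5} = v_{6} + v_{7}  ⟹  sig = (2; 1,1)
  • {1,9}:  v_{1} + v_{9} = v_{2} + v_{3} + v_{6}  ⟹  sig = (2; 1,1,1)
  • {4,9}:  v_{4} + v_{9} = v_{3} + v_{6} + v_{8}  ⟹  sig = (2; 1,1,1)
  • {0,1}:  v_{0} + v_{1} = 2·v_{2} + v_{3} + v_{6}  ⟹  sig = (2; 1,1,2)
  • {1,4}:  v_{1} + v_{4} = v_{3} + v_{6} + 2·v_{7}  ⟹  sig = (2; 1,1,2)
  • {5,9}:  v_{5} + v_{9} = v_{3} + 2·v_{6} + v_{8}  ⟹  sig = (2; 1,1,2)
  • {1,5}:  v_{1} + v_{5} = v_{3} + 2·v_{6} + 2·v_{7}  ⟹  sig = (2; 1,2,2)
  • {2,3,6,8}:  v_{2} + v_{3} + v_{6} + v_{8} = 0  ⟹  sig = (4; —)
  • {0,3,6,8}:  v_{0} + v_{3} + v_{6} + v_{8} = v_{9}  ⟹  sig = (4; 1)
  • {2,3,6,7}:  v_{2} + v_{3} + v_{6} + v_{7} = v_{1}  ⟹  sig = (4; 1)
  • {3,6,7,8}:  v_{3} + v_{6} + v_{7} + v_{8} = v_{4}  ⟹  sig = (4; 1)
  • {3,5,7,8}:  v_{3} + v_{5} + v_{7} + v_{8} = 2·v_{4}  ⟹  sig = (4; 2)

so the primitive-relation signature multiset is
    |P|=2: 15 collections, coeffs (), (), (1), (1), (1), (1), (1), (1), (1,1), (1,1,1), (1,1,1), (1,1,2), (1,1,2), (1,1,2), (1,2,2)
    |P|=4: 5 collections, coeffs (), (1), (1), (1), (2)


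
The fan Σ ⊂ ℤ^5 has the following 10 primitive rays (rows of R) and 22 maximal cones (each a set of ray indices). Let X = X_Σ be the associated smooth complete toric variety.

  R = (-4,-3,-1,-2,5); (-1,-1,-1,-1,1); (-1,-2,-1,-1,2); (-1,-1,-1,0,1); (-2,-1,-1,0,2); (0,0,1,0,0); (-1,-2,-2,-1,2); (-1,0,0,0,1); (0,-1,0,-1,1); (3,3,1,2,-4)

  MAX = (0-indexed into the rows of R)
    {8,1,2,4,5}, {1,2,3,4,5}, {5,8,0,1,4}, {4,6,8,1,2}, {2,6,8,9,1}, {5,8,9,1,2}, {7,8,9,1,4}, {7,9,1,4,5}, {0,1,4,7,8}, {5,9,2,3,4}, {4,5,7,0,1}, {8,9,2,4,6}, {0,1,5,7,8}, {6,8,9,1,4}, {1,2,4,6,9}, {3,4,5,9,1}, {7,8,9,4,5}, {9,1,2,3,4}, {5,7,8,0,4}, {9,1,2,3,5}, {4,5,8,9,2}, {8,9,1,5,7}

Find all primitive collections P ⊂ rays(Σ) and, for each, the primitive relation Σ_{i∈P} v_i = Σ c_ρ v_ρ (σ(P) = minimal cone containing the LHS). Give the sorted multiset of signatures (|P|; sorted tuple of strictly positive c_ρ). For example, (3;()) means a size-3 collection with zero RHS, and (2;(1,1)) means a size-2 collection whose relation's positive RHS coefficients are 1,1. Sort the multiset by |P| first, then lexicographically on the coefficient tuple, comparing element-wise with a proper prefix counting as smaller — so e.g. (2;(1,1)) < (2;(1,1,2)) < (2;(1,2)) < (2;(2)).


14 minimal non-faces of Δ(Σ) (on 10 rays):

  {0,9}:  v_{0} + v_{9} = v_{7}  so sig = (2;(1))
  {3,7}:  v_{3} + v_{7} = v_{4}  so sig = (2;(1))
  {3,8}:  v_{3} + v_{8} = v_{2}  so sig = (2;(1))
  {5,6}:  v_{5} + v_{6} = v_{2}  so sig = (2;(1))
  {2,7}:  v_{2} + v_{7} = v_{4} + v_{8}  so sig = (2;(1,1))
  {0,3}:  v_{0} + v_{3} = v_{1} + 2·v_{4} + v_{5} + v_{8}  so sig = (2;(1,1,1,2))
  {3,6}:  v_{3} + v_{6} = v_{1} + 2·v_{2} + v_{4} + v_{9}  so sig = (2;(1,1,1,2))
  {0,2}:  v_{0} + v_{2} = v_{1} + 2·v_{4} + v_{5} + 2·v_{8}  so sig = (2;(1,1,2,2))
  {6,7}:  v_{6} + v_{7} = v_{1} + 2·v_{4} + 2·v_{8} + v_{9}  so sig = (2;(1,1,2,2))
  {0,6}:  v_{0} + v_{6} = v_{1} + 2·v_{4} + 2·v_{8}  so sig = (2;(1,2,2))
  {1,4,5,8,9}:  v_{1} + v_{4} + v_{5} + v_{8} + v_{9} = 0  so sig = (5;())
  {1,2,4,5,9}:  v_{1} + v_{2} + v_{4} + v_{5} + v_{9} = v_{3}  so sig = (5;(1))
  {1,2,4,8,9}:  v_{1} + v_{2} + v_{4} + v_{8} + v_{9} = v_{6}  so sig = (5;(1))
  {1,4,5,7,8}:  v_{1} + v_{4} + v_{5} + v_{7} + v_{8} = v_{0}  so sig = (5;(1))

Hence PRS(X_Σ) =
{ (2;(1)) ×4,  (2;(1,1)),  (2;(1,1,1,2)) ×2,  (2;(1,1,2,2)) ×2,  (2;(1,2,2)),  (5;()),  (5;(1)) ×3 }


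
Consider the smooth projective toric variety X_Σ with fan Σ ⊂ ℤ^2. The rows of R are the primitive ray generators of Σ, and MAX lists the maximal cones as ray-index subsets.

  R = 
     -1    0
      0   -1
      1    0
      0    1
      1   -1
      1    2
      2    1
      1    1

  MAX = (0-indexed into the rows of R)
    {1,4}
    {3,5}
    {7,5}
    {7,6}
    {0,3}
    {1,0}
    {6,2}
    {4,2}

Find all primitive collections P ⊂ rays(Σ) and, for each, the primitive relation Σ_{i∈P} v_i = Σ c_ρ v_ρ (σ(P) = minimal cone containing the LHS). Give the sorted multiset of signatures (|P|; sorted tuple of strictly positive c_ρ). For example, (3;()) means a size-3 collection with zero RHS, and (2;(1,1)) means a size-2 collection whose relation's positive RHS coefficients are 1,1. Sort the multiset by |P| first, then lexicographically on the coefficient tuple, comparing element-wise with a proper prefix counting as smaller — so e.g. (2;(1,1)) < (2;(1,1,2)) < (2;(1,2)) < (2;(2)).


20 collections generate NE(X_Σ); each relation:

  • {0,2}:  v_{0} + v_{2} = 0  so sig = (2;())
  • {1,3}:  v_{1} + v_{3} = 0  so sig = (2;())
  • {0,4}:  v_{0} + v_{4} = v_{1}  so sig = (2;(1))
  • {0,6}:  v_{0} + v_{6} = v_{7}  so sig = (2;(1))
  • {0,7}:  v_{0} + v_{7} = v_{3}  so sig = (2;(1))
  • {1,2}:  v_{1} + v_{2} = v_{4}  so sig = (2;(1))
  • {1,5}:  v_{1} + v_{5} = v_{7}  so sig = (2;(1))
  • {1,7}:  v_{1} + v_{7} = v_{2}  so sig = (2;(1))
  • {2,3}:  v_{2} + v_{3} = v_{7}  so sig = (2;(1))
  • {2,7}:  v_{2} + v_{7} = v_{6}  so sig = (2;(1))
  • {3,4}:  v_{3} + v_{4} = v_{2}  so sig = (2;(1))
  • {3,7}:  v_{3} + v_{7} = v_{5}  so sig = (2;(1))
  • {4,5}:  v_{4} + v_{5} = v_{6}  so sig = (2;(1))
  • {0,5}:  v_{0} + v_{5} = 2·v_{3}  so sig = (2;(2))
  • {1,6}:  v_{1} + v_{6} = 2·v_{2}  so sig = (2;(2))
  • {2,5}:  v_{2} + v_{5} = 2·v_{7}  so sig = (2;(2))
  • {3,6}:  v_{3} + v_{6} = 2·v_{7}  so sig = (2;(2))
  • {4,7}:  v_{4} + v_{7} = 2·v_{2}  so sig = (2;(2))
  • {4,6}:  v_{4} + v_{6} = 3·v_{2}  so sig = (2;(3))
  • {5,6}:  v_{5} + v_{6} = 3·v_{7}  so sig = (2;(3))

Signatures (|P|; sorted positive RHS coefficients), sorted:
    (2;())
    (2;())
    (2;(1))
    (2;(1))
    (2;(1))
    (2;(1))
    (2;(1))
    (2;(1))
    (2;(1))
    (2;(1))
    (2;(1))
    (2;(1))
    (2;(1))
    (2;(2))
    (2;(2))
    (2;(2))
    (2;(2))
    (2;(2))
    (2;(3))
    (2;(3))


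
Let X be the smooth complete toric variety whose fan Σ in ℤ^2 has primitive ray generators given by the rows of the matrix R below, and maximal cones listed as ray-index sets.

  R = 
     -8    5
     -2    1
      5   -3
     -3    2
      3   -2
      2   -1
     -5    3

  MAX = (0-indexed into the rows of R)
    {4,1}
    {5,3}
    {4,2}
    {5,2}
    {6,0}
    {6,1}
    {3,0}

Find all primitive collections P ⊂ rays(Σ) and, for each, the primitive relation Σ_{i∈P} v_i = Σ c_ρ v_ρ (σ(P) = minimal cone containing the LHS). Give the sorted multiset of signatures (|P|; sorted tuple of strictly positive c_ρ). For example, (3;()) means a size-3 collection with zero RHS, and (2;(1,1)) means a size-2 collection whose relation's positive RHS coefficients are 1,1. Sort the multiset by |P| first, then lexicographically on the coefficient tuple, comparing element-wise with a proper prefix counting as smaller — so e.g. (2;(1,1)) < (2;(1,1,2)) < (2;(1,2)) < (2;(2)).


Primitive collections (14):

  P = {1,5}:  v_{1} + v_{5} = 0 ; sig = (2;())
  P = {2,6}:  v_{2} + v_{6} = 0 ; sig = (2;())
  P = {3,4}:  v_{3} + v_{4} = 0 ; sig = (2;())
  P = {0,2}:  v_{0} + v_{2} = v_{3} ; sig = (2;(1))
  P = {0,4}:  v_{0} + v_{4} = v_{6} ; sig = (2;(1))
  P = {1,2}:  v_{1} + v_{2} = v_{4} ; sig = (2;(1))
  P = {1,3}:  v_{1} + v_{3} = v_{6} ; sig = (2;(1))
  P = {2,3}:  v_{2} + v_{3} = v_{5} ; sig = (2;(1))
  P = {3,6}:  v_{3} + v_{6} = v_{0} ; sig = (2;(1))
  P = {4,5}:  v_{4} + v_{5} = v_{2} ; sig = (2;(1))
  P = {4,6}:  v_{4} + v_{6} = v_{1} ; sig = (2;(1))
  P = {5,6}:  v_{5} + v_{6} = v_{3} ; sig = (2;(1))
  P = {0,1}:  v_{0} + v_{1} = 2·v_{6} ; sig = (2;(2))
  P = {0,5}:  v_{0} + v_{5} = 2·v_{3} ; sig = (2;(2))

Signatures (|P|; sorted positive RHS coefficients), sorted:
    (2;())
    (2;())
    (2;())
    (2;(1))
    (2;(1))
    (2;(1))
    (2;(1))
    (2;(1))
    (2;(1))
    (2;(1))
    (2;(1))
    (2;(1))
    (2;(2))
    (2;(2))


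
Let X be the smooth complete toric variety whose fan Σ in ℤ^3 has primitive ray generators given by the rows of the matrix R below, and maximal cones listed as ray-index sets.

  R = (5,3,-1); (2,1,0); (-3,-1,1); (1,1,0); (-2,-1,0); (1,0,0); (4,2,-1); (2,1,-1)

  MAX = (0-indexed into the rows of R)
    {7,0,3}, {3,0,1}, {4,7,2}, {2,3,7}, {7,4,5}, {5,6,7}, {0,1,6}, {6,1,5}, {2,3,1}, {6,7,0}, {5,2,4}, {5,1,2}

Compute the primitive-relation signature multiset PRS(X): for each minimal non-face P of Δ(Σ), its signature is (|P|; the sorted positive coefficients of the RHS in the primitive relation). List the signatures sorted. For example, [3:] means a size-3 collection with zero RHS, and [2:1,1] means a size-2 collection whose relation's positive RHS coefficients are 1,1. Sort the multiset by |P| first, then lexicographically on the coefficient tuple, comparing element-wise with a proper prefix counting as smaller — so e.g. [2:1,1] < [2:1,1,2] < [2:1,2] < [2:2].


Δ(Σ) — 8 vertices, 11 min non-faces:

  • {1,4}:  v_{1} + v_{4} = 0 — sig = [2:]
  • {1,7}:  v_{1} + v_{7} = v_{6} — sig = [2:1]
  • {2,6}:  v_{2} + v_{6} = v_{3} — sig = [2:1]
  • {3,5}:  v_{3} + v_{5} = v_{1} — sig = [2:1]
  • {3,6}:  v_{3} + v_{6} = v_{0} — sig = [2:1]
  • {4,6}:  v_{4} + v_{6} = v_{7} — sig = [2:1]
  • {0,4}:  v_{0} + v_{4} = v_{3} + v_{7} — sig = [2:1,1]
  • {0,5}:  v_{0} + v_{5} = v_{1} + v_{6} — sig = [2:1,1]
  • {3,4}:  v_{3} + v_{4} = v_{2} + v_{7} — sig = [2:1,1]
  • {0,2}:  v_{0} + v_{2} = 2·v_{3} — sig = [2:2]
  • {2,5,7}:  v_{2} + v_{5} + v_{7} = 0 — sig = [3:]

Sorted signature multiset PRS(X):
{ [2:],  [2:1] ×5,  [2:1,1] ×3,  [2:2],  [3:] }


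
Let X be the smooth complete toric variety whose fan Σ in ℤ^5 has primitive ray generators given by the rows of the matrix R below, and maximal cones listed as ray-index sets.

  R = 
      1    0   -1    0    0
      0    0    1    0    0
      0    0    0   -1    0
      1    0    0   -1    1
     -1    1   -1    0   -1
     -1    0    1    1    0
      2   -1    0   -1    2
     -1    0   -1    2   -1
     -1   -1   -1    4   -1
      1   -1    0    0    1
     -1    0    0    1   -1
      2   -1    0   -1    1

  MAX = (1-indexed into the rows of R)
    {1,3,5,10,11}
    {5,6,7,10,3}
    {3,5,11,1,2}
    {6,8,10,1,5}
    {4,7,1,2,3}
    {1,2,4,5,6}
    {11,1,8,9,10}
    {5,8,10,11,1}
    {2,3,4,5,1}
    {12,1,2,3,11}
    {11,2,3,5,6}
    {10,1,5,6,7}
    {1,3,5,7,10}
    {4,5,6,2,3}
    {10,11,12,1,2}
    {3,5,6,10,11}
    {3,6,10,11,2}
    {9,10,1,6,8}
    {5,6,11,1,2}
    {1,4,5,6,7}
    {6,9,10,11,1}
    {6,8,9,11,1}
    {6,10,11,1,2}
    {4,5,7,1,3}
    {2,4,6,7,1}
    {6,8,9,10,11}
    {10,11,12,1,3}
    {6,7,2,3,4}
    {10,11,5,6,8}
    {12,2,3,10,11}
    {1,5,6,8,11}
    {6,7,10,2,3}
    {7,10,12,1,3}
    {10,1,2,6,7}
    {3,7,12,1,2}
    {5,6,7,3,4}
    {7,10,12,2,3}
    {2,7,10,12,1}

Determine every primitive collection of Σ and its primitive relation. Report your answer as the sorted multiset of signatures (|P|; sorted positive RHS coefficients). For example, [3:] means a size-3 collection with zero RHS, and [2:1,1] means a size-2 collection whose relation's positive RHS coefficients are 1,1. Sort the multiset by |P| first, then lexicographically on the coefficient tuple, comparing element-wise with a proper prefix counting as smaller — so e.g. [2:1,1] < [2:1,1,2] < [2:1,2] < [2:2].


|primitive collections| = 23. Relations:

  P = {4,11}:  v_{4} + v_{11} = 0 — sig = [2:]
  P = {4,10}:  v_{4} + v_{10} = v_{7} — sig = [2:1]
  P = {7,11}:  v_{7} + v_{11} = v_{10} — sig = [2:1]
  P = {5,12}:  v_{5} + v_{12} = v_{1} + v_{3} — sig = [2:1,1]
  P = {6,12}:  v_{6} + v_{12} = v_{2} + v_{10} — sig = [2:1,1]
  P = {2,8}:  v_{2} + v_{8} = v_{1} + v_{6} + v_{11} — sig = [2:1,1,1]
  P = {3,8}:  v_{3} + v_{8} = v_{5} + v_{10} + v_{11} — sig = [2:1,1,1]
  P = {3,9}:  v_{3} + v_{9} = v_{8} + v_{10} + v_{11} — sig = [2:1,1,1]
  P = {8,12}:  v_{8} + v_{12} = v_{1} + v_{10} + v_{11} — sig = [2:1,1,1]
  P = {4,8}:  v_{4} + v_{8} = v_{1} + v_{5} + v_{6} + v_{10} — sig = [2:1,1,1,1]
  P = {4,9}:  v_{4} + v_{9} = v_{1} + v_{6} + v_{8} + v_{10} — sig = [2:1,1,1,1]
  P = {4,12}:  v_{4} + v_{12} = v_{1} + v_{2} + v_{3} + v_{7} — sig = [2:1,1,1,1]
  P = {7,8}:  v_{7} + v_{8} = v_{1} + v_{5} + v_{6} + 2·v_{10} — sig = [2:1,1,1,2]
  P = {7,9}:  v_{7} + v_{9} = v_{1} + v_{6} + v_{8} + 2·v_{10} — sig = [2:1,1,1,2]
  P = {2,9}:  v_{2} + v_{9} = 2·v_{1} + 2·v_{6} + v_{10} + 2·v_{11} — sig = [2:1,2,2,2]
  P = {9,12}:  v_{9} + v_{12} = 2·v_{1} + v_{6} + 2·v_{10} + 2·v_{11} — sig = [2:1,2,2,2]
  P = {5,9}:  v_{5} + v_{9} = 2·v_{8} — sig = [2:2]
  P = {1,3,6}:  v_{1} + v_{3} + v_{6} = 0 — sig = [3:]
  P = {2,5,10}:  v_{2} + v_{5} + v_{10} = 0 — sig = [3:]
  P = {2,5,7}:  v_{2} + v_{5} + v_{7} = v_{4} — sig = [3:1]
  P = {1,2,3,10}:  v_{1} + v_{2} + v_{3} + v_{10} = v_{12} — sig = [4:1]
  P = {1,5,6,10,11}:  v_{1} + v_{5} + v_{6} + v_{10} + v_{11} = v_{8} — sig = [5:1]
  P = {1,6,8,10,11}:  v_{1} + v_{6} + v_{8} + v_{10} + v_{11} = v_{9} — sig = [5:1]

Sorted signature multiset PRS(X):
    [2:]
    [2:1]
    [2:1]
    [2:1,1]
    [2:1,1]
    [2:1,1,1]
    [2:1,1,1]
    [2:1,1,1]
    [2:1,1,1]
    [2:1,1,1,1]
    [2:1,1,1,1]
    [2:1,1,1,1]
    [2:1,1,1,2]
    [2:1,1,1,2]
    [2:1,2,2,2]
    [2:1,2,2,2]
    [2:2]
    [3:]
    [3:]
    [3:1]
    [4:1]
    [5:1]
    [5:1]


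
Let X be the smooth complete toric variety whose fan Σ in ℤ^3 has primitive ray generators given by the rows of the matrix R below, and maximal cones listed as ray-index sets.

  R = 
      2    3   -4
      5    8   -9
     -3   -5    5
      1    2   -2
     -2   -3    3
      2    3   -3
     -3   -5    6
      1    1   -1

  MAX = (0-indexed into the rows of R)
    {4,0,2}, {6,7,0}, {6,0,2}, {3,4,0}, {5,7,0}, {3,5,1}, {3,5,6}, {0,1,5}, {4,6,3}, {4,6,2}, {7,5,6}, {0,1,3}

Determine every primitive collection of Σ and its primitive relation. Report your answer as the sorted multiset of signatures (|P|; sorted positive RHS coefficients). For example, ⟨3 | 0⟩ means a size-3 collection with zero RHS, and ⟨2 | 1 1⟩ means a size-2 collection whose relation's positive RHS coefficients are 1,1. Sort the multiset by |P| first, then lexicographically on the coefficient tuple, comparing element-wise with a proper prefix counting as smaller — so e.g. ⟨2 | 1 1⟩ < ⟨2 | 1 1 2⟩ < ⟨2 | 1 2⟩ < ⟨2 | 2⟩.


|primitive collections| = 14. Relations:

  {4,5}:  v_{4} + v_{5} = 0  ⇒ sig = ⟨2 | 0⟩
  {1,2}:  v_{1} + v_{2} = v_{0}  ⇒ sig = ⟨2 | 1⟩
  {1,6}:  v_{1} + v_{6} = v_{5}  ⇒ sig = ⟨2 | 1⟩
  {2,3}:  v_{2} + v_{3} = v_{4}  ⇒ sig = ⟨2 | 1⟩
  {3,7}:  v_{3} + v_{7} = v_{5}  ⇒ sig = ⟨2 | 1⟩
  {1,4}:  v_{1} + v_{4} = v_{0} + v_{3}  ⇒ sig = ⟨2 | 1 1⟩
  {2,5}:  v_{2} + v_{5} = v_{0} + v_{6}  ⇒ sig = ⟨2 | 1 1⟩
  {4,7}:  v_{4} + v_{7} = v_{0} + v_{6}  ⇒ sig = ⟨2 | 1 1⟩
  {1,7}:  v_{1} + v_{7} = v_{0} + 2·v_{5}  ⇒ sig = ⟨2 | 1 2⟩
  {2,7}:  v_{2} + v_{7} = 2·v_{0} + 2·v_{6}  ⇒ sig = ⟨2 | 2 2⟩
  {0,3,6}:  v_{0} + v_{3} + v_{6} = 0  ⇒ sig = ⟨3 | 0⟩
  {0,3,5}:  v_{0} + v_{3} + v_{5} = v_{1}  ⇒ sig = ⟨3 | 1⟩
  {0,4,6}:  v_{0} + v_{4} + v_{6} = v_{2}  ⇒ sig = ⟨3 | 1⟩
  {0,5,6}:  v_{0} + v_{5} + v_{6} = v_{7}  ⇒ sig = ⟨3 | 1⟩

so the primitive-relation signature multiset is
    ⟨2 | 0⟩
    ⟨2 | 1⟩
    ⟨2 | 1⟩
    ⟨2 | 1⟩
    ⟨2 | 1⟩
    ⟨2 | 1 1⟩
    ⟨2 | 1 1⟩
    ⟨2 | 1 1⟩
    ⟨2 | 1 2⟩
    ⟨2 | 2 2⟩
    ⟨3 | 0⟩
    ⟨3 | 1⟩
    ⟨3 | 1⟩
    ⟨3 | 1⟩


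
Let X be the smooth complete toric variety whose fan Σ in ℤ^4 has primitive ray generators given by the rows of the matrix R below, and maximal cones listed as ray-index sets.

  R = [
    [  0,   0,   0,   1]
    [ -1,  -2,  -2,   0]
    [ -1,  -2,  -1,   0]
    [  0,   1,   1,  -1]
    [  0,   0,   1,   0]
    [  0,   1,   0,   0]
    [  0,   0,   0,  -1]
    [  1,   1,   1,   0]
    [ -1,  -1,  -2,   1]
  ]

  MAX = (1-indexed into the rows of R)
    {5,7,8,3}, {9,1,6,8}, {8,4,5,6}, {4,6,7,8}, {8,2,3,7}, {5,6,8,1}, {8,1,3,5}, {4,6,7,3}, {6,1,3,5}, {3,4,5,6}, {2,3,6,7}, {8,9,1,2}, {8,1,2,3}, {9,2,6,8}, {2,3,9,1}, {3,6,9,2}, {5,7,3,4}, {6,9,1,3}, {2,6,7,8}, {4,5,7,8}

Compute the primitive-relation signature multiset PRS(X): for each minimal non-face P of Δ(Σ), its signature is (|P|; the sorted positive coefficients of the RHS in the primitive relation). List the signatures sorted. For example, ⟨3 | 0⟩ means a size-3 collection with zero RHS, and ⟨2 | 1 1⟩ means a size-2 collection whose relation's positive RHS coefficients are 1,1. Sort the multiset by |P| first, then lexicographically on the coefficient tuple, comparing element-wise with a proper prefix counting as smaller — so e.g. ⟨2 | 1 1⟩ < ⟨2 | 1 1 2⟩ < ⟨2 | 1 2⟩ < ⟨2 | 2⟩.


|primitive collections| = 12. Relations:

  P = {1,7}:  v_{1} + v_{7} = 0 ; sig = ⟨2 | 0⟩
  P = {2,5}:  v_{2} + v_{5} = v_{3} ; sig = ⟨2 | 1⟩
  P = {1,4}:  v_{1} + v_{4} = v_{5} + v_{6} ; sig = ⟨2 | 1 1⟩
  P = {7,9}:  v_{7} + v_{9} = v_{2} + v_{6} ; sig = ⟨2 | 1 1⟩
  P = {2,4}:  v_{2} + v_{4} = v_{3} + v_{6} + v_{7} ; sig = ⟨2 | 1 1 1⟩
  P = {5,9}:  v_{5} + v_{9} = v_{1} + v_{3} + v_{6} ; sig = ⟨2 | 1 1 1⟩
  P = {4,9}:  v_{4} + v_{9} = v_{3} + 2·v_{6} ; sig = ⟨2 | 1 2⟩
  P = {3,6,8}:  v_{3} + v_{6} + v_{8} = 0 ; sig = ⟨3 | 0⟩
  P = {1,2,6}:  v_{1} + v_{2} + v_{6} = v_{9} ; sig = ⟨3 | 1⟩
  P = {5,6,7}:  v_{5} + v_{6} + v_{7} = v_{4} ; sig = ⟨3 | 1⟩
  P = {3,4,8}:  v_{3} + v_{4} + v_{8} = v_{5} + v_{7} ; sig = ⟨3 | 1 1⟩
  P = {3,8,9}:  v_{3} + v_{8} + v_{9} = v_{1} + v_{2} ; sig = ⟨3 | 1 1⟩

Hence PRS(X_Σ) =
[⟨2 | 0⟩, ⟨2 | 1⟩, ⟨2 | 1 1⟩, ⟨2 | 1 1⟩, ⟨2 | 1 1 1⟩, ⟨2 | 1 1 1⟩, ⟨2 | 1 2⟩, ⟨3 | 0⟩, ⟨3 | 1⟩, ⟨3 | 1⟩, ⟨3 | 1 1⟩, ⟨3 | 1 1⟩]


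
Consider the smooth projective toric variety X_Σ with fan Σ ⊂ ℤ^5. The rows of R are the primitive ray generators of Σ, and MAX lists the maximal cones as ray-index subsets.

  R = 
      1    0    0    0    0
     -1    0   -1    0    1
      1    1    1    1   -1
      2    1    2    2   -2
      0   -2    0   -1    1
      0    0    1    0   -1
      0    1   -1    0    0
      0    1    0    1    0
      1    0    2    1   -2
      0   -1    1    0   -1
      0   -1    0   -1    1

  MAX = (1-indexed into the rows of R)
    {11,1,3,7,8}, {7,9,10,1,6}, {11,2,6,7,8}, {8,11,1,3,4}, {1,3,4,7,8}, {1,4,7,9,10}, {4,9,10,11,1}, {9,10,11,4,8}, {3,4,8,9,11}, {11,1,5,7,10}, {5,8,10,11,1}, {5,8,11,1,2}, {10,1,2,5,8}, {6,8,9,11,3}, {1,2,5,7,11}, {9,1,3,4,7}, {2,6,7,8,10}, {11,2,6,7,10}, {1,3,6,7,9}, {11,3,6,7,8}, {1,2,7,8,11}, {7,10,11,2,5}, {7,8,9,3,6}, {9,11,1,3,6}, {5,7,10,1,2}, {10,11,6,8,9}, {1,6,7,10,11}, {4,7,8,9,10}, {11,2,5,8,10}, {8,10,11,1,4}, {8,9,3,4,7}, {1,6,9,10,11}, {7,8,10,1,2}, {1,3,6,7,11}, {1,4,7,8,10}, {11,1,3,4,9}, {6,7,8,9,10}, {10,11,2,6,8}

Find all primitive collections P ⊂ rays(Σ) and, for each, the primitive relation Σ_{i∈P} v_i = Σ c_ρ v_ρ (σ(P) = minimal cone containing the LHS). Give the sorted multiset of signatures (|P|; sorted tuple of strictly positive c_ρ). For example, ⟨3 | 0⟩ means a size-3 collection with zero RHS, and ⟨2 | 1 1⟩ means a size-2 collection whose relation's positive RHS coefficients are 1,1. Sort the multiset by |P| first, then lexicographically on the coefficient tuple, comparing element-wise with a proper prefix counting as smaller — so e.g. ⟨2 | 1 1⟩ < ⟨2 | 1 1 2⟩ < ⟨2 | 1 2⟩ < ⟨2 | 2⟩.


|primitive collections| = 17. Relations:

  • {2,3}:  v_{2} + v_{3} = v_{8} ; sig = ⟨2 | 1⟩
  • {3,10}:  v_{3} + v_{10} = v_{9} ; sig = ⟨2 | 1⟩
  • {2,9}:  v_{2} + v_{9} = v_{8} + v_{10} ; sig = ⟨2 | 1 1⟩
  • {4,6}:  v_{4} + v_{6} = v_{3} + v_{9} ; sig = ⟨2 | 1 1⟩
  • {5,6}:  v_{5} + v_{6} = v_{10} + v_{11} ; sig = ⟨2 | 1 1⟩
  • {3,5}:  v_{3} + v_{5} = v_{1} + v_{8} + v_{10} + v_{11} ; sig = ⟨2 | 1 1 1 1⟩
  • {5,9}:  v_{5} + v_{9} = v_{1} + v_{8} + 2·v_{10} + v_{11} ; sig = ⟨2 | 1 1 1 2⟩
  • {2,4}:  v_{2} + v_{4} = v_{1} + 2·v_{8} + v_{10} ; sig = ⟨2 | 1 1 2⟩
  • {4,5}:  v_{4} + v_{5} = 2·v_{1} + 2·v_{8} + 2·v_{10} + v_{11} ; sig = ⟨2 | 1 2 2 2⟩
  • {1,2,6}:  v_{1} + v_{2} + v_{6} = 0 ; sig = ⟨3 | 0⟩
  • {1,6,8}:  v_{1} + v_{6} + v_{8} = v_{3} ; sig = ⟨3 | 1⟩
  • {1,8,9}:  v_{1} + v_{8} + v_{9} = v_{4} ; sig = ⟨3 | 1⟩
  • {4,7,11}:  v_{4} + v_{7} + v_{11} = v_{1} + v_{3} ; sig = ⟨3 | 1 1⟩
  • {5,7,8}:  v_{5} + v_{7} + v_{8} = v_{1} + v_{2} ; sig = ⟨3 | 1 1⟩
  • {7,9,11}:  v_{7} + v_{9} + v_{11} = v_{1} + v_{6} ; sig = ⟨3 | 1 1⟩
  • {7,8,10,11}:  v_{7} + v_{8} + v_{10} + v_{11} = 0 ; sig = ⟨4 | 0⟩
  • {1,2,10,11}:  v_{1} + v_{2} + v_{10} + v_{11} = v_{5} ; sig = ⟨4 | 1⟩

Signatures (|P|; sorted positive RHS coefficients), sorted:
{ ⟨2 | 1⟩ ×2,  ⟨2 | 1 1⟩ ×3,  ⟨2 | 1 1 1 1⟩,  ⟨2 | 1 1 1 2⟩,  ⟨2 | 1 1 2⟩,  ⟨2 | 1 2 2 2⟩,  ⟨3 | 0⟩,  ⟨3 | 1⟩ ×2,  ⟨3 | 1 1⟩ ×3,  ⟨4 | 0⟩,  ⟨4 | 1⟩ }


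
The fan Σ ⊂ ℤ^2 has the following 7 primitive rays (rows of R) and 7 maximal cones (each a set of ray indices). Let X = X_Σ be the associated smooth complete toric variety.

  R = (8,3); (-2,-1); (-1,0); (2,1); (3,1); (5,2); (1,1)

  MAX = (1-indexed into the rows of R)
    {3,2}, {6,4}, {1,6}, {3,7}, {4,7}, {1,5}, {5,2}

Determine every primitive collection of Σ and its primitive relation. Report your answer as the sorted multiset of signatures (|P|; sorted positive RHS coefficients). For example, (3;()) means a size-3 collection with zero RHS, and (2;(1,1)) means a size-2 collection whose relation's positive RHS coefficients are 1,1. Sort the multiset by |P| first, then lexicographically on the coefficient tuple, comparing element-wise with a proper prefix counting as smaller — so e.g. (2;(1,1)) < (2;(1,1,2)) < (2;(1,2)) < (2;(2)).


Primitive collections (14):

  {2,4}:  v_{2} + v_{4} = 0  ⟹  sig = (2;())
  {2,6}:  v_{2} + v_{6} = v_{5}  ⟹  sig = (2;(1))
  {2,7}:  v_{2} + v_{7} = v_{3}  ⟹  sig = (2;(1))
  {3,4}:  v_{3} + v_{4} = v_{7}  ⟹  sig = (2;(1))
  {3,5}:  v_{3} + v_{5} = v_{4}  ⟹  sig = (2;(1))
  {4,5}:  v_{4} + v_{5} = v_{6}  ⟹  sig = (2;(1))
  {5,6}:  v_{5} + v_{6} = v_{1}  ⟹  sig = (2;(1))
  {1,3}:  v_{1} + v_{3} = v_{4} + v_{6}  ⟹  sig = (2;(1,1))
  {1,7}:  v_{1} + v_{7} = 2·v_{4} + v_{6}  ⟹  sig = (2;(1,2))
  {1,2}:  v_{1} + v_{2} = 2·v_{5}  ⟹  sig = (2;(2))
  {1,4}:  v_{1} + v_{4} = 2·v_{6}  ⟹  sig = (2;(2))
  {3,6}:  v_{3} + v_{6} = 2·v_{4}  ⟹  sig = (2;(2))
  {5,7}:  v_{5} + v_{7} = 2·v_{4}  ⟹  sig = (2;(2))
  {6,7}:  v_{6} + v_{7} = 3·v_{4}  ⟹  sig = (2;(3))

so the primitive-relation signature multiset is
{ (2;()),  (2;(1)) ×6,  (2;(1,1)),  (2;(1,2)),  (2;(2)) ×4,  (2;(3)) }


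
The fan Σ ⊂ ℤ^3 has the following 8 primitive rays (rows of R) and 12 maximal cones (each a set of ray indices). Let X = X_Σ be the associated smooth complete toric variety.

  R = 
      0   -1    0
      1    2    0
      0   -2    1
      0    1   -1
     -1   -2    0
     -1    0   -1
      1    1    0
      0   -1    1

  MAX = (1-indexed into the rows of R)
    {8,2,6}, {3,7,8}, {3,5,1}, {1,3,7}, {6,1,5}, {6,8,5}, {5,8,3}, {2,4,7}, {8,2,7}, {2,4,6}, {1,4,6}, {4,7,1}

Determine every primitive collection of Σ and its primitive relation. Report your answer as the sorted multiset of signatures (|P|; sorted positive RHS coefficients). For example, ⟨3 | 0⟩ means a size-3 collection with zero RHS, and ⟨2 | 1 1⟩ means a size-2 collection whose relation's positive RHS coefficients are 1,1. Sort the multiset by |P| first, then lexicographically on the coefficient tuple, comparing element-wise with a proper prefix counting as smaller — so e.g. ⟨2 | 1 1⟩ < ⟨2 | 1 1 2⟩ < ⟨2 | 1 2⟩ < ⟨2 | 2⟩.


Primitive collections (10):

  P = {2,5}:  v_{2} + v_{5} = 0  ⟹  sig = ⟨2 | 0⟩
  P = {4,8}:  v_{4} + v_{8} = 0  ⟹  sig = ⟨2 | 0⟩
  P = {1,2}:  v_{1} + v_{2} = v_{7}  ⟹  sig = ⟨2 | 1⟩
  P = {1,8}:  v_{1} + v_{8} = v_{3}  ⟹  sig = ⟨2 | 1⟩
  P = {3,4}:  v_{3} + v_{4} = v_{1}  ⟹  sig = ⟨2 | 1⟩
  P = {3,6}:  v_{3} + v_{6} = v_{5}  ⟹  sig = ⟨2 | 1⟩
  P = {5,7}:  v_{5} + v_{7} = v_{1}  ⟹  sig = ⟨2 | 1⟩
  P = {6,7}:  v_{6} + v_{7} = v_{4}  ⟹  sig = ⟨2 | 1⟩
  P = {2,3}:  v_{2} + v_{3} = v_{7} + v_{8}  ⟹  sig = ⟨2 | 1 1⟩
  P = {4,5}:  v_{4} + v_{5} = v_{1} + v_{6}  ⟹  sig = ⟨2 | 1 1⟩

so the primitive-relation signature multiset is
{ ⟨2 | 0⟩ ×2,  ⟨2 | 1⟩ ×6,  ⟨2 | 1 1⟩ ×2 }


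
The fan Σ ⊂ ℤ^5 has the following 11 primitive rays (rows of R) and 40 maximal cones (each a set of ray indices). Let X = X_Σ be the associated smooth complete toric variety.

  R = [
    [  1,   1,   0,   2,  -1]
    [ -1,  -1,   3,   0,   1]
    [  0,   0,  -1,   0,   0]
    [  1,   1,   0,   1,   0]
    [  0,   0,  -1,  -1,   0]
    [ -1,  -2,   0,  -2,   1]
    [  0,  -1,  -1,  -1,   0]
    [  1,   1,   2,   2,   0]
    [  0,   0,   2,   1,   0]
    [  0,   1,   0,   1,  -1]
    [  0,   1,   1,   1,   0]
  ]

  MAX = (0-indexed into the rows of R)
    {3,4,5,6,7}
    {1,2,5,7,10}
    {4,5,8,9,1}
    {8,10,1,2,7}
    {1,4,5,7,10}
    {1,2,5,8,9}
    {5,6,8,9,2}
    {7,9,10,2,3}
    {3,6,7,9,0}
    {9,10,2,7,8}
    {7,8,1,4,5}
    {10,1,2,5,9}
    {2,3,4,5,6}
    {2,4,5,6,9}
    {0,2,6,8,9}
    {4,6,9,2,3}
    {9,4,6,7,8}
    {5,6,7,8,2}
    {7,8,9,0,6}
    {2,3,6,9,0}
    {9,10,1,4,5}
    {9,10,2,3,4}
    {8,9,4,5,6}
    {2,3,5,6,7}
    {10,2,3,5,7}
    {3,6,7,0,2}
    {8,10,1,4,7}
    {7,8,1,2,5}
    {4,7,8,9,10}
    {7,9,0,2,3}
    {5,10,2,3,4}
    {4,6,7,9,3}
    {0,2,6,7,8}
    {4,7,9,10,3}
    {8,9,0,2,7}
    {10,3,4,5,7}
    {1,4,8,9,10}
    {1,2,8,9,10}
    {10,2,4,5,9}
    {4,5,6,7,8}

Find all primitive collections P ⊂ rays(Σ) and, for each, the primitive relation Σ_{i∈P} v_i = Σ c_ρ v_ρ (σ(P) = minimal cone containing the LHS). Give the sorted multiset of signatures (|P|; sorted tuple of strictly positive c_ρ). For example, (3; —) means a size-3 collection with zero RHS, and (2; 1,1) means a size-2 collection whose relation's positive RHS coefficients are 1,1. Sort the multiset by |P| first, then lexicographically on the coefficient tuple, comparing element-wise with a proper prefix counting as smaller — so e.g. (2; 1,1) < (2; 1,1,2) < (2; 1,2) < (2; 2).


The 16 primitive collections of Σ (r=11, n=5):

  • {6,10}:  v_{6} + v_{10} = 0 ; sig = (2; —)
  • {3,8}:  v_{3} + v_{8} = v_{7} ; sig = (2; 1)
  • {1,6}:  v_{1} + v_{6} = v_{5} + v_{8} ; sig = (2; 1,1)
  • {0,4}:  v_{0} + v_{4} = v_{3} + v_{6} + v_{9} ; sig = (2; 1,1,1)
  • {0,5}:  v_{0} + v_{5} = v_{2} + v_{6} + v_{8} ; sig = (2; 1,1,1)
  • {0,10}:  v_{0} + v_{10} = v_{2} + v_{7} + v_{9} ; sig = (2; 1,1,1)
  • {1,3}:  v_{1} + v_{3} = v_{5} + v_{7} + v_{10} ; sig = (2; 1,1,1)
  • {0,1}:  v_{0} + v_{1} = v_{2} + 2·v_{8} ; sig = (2; 1,2)
  • {2,4,8}:  v_{2} + v_{4} + v_{8} = 0 ; sig = (3; —)
  • {3,5,9}:  v_{3} + v_{5} + v_{9} = 0 ; sig = (3; —)
  • {2,4,7}:  v_{2} + v_{4} + v_{7} = v_{3} ; sig = (3; 1)
  • {5,7,9}:  v_{5} + v_{7} + v_{9} = v_{8} ; sig = (3; 1)
  • {5,8,10}:  v_{5} + v_{8} + v_{10} = v_{1} ; sig = (3; 1)
  • {1,2,4}:  v_{1} + v_{2} + v_{4} = v_{5} + v_{10} ; sig = (3; 1,1)
  • {1,7,9}:  v_{1} + v_{7} + v_{9} = 2·v_{8} + v_{10} ; sig = (3; 1,2)
  • {2,6,7,9}:  v_{2} + v_{6} + v_{7} + v_{9} = v_{0} ; sig = (4; 1)

so the primitive-relation signature multiset is
    (2; —)
    (2; 1)
    (2; 1,1)
    (2; 1,1,1)
    (2; 1,1,1)
    (2; 1,1,1)
    (2; 1,1,1)
    (2; 1,2)
    (3; —)
    (3; —)
    (3; 1)
    (3; 1)
    (3; 1)
    (3; 1,1)
    (3; 1,2)
    (4; 1)


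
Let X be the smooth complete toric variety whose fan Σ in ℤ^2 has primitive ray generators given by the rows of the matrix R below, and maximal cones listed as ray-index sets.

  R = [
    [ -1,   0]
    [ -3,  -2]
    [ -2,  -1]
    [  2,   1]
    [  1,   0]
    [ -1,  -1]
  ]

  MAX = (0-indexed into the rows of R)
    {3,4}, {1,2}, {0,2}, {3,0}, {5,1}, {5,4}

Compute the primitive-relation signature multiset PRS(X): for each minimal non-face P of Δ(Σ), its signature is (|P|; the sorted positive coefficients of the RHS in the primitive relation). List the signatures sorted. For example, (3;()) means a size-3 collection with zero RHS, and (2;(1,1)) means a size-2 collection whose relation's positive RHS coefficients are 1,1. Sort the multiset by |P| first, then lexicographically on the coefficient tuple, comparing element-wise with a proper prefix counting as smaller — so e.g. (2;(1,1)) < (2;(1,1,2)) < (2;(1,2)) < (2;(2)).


Minimal non-faces — 9 found among 6 rays, 6 max cones:

  P={0,4}:  v_{0} + v_{4} = 0  ⟹  sig = (2;())
  P={2,3}:  v_{2} + v_{3} = 0  ⟹  sig = (2;())
  P={0,5}:  v_{0} + v_{5} = v_{2}  ⟹  sig = (2;(1))
  P={1,3}:  v_{1} + v_{3} = v_{5}  ⟹  sig = (2;(1))
  P={2,4}:  v_{2} + v_{4} = v_{5}  ⟹  sig = (2;(1))
  P={2,5}:  v_{2} + v_{5} = v_{1}  ⟹  sig = (2;(1))
  P={3,5}:  v_{3} + v_{5} = v_{4}  ⟹  sig = (2;(1))
  P={0,1}:  v_{0} + v_{1} = 2·v_{2}  ⟹  sig = (2;(2))
  P={1,4}:  v_{1} + v_{4} = 2·v_{5}  ⟹  sig = (2;(2))

Sorted signature multiset PRS(X):
[(2;()), (2;()), (2;(1)), (2;(1)), (2;(1)), (2;(1)), (2;(1)), (2;(2)), (2;(2))]


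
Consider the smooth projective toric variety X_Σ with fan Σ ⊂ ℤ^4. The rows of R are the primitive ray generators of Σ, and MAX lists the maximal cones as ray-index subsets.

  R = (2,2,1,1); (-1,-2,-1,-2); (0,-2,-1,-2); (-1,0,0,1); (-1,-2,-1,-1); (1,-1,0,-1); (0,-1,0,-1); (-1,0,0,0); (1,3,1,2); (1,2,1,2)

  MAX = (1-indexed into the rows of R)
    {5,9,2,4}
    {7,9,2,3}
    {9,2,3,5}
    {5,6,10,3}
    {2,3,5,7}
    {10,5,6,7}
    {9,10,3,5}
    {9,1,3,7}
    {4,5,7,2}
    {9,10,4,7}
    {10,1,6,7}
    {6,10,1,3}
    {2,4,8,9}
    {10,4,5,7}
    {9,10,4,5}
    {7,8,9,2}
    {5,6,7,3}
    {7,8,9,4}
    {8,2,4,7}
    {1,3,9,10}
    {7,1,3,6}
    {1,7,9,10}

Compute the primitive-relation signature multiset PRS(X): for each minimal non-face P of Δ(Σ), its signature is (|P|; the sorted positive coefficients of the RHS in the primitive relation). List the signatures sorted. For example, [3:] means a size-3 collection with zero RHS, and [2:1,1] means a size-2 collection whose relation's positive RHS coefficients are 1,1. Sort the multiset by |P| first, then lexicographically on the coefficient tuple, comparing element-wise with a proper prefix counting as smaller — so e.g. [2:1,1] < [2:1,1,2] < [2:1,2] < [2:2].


Σ has 16 primitive collections:

  P = {2,10}:  v_{2} + v_{10} = 0 — sig = [2:]
  P = {1,4}:  v_{1} + v_{4} = v_{10} — sig = [2:1]
  P = {3,4}:  v_{3} + v_{4} = v_{5} — sig = [2:1]
  P = {3,8}:  v_{3} + v_{8} = v_{2} — sig = [2:1]
  P = {6,8}:  v_{6} + v_{8} = v_{7} — sig = [2:1]
  P = {6,9}:  v_{6} + v_{9} = v_{1} — sig = [2:1]
  P = {1,5}:  v_{1} + v_{5} = v_{3} + v_{10} — sig = [2:1,1]
  P = {1,8}:  v_{1} + v_{8} = v_{7} + v_{9} — sig = [2:1,1]
  P = {2,6}:  v_{2} + v_{6} = v_{3} + v_{7} — sig = [2:1,1]
  P = {5,8}:  v_{5} + v_{8} = v_{2} + v_{4} — sig = [2:1,1]
  P = {1,2}:  v_{1} + v_{2} = v_{3} + v_{7} + v_{9} — sig = [2:1,1,1]
  P = {4,6}:  v_{4} + v_{6} = v_{5} + v_{7} + v_{10} — sig = [2:1,1,1]
  P = {8,10}:  v_{8} + v_{10} = v_{4} + v_{7} + v_{9} — sig = [2:1,1,1]
  P = {5,7,9}:  v_{5} + v_{7} + v_{9} = 0 — sig = [3:]
  P = {3,7,10}:  v_{3} + v_{7} + v_{10} = v_{6} — sig = [3:1]
  P = {2,4,7,9}:  v_{2} + v_{4} + v_{7} + v_{9} = v_{8} — sig = [4:1]

Sorted signature multiset PRS(X):
    [2:]
    [2:1]
    [2:1]
    [2:1]
    [2:1]
    [2:1]
    [2:1,1]
    [2:1,1]
    [2:1,1]
    [2:1,1]
    [2:1,1,1]
    [2:1,1,1]
    [2:1,1,1]
    [3:]
    [3:1]
    [4:1]


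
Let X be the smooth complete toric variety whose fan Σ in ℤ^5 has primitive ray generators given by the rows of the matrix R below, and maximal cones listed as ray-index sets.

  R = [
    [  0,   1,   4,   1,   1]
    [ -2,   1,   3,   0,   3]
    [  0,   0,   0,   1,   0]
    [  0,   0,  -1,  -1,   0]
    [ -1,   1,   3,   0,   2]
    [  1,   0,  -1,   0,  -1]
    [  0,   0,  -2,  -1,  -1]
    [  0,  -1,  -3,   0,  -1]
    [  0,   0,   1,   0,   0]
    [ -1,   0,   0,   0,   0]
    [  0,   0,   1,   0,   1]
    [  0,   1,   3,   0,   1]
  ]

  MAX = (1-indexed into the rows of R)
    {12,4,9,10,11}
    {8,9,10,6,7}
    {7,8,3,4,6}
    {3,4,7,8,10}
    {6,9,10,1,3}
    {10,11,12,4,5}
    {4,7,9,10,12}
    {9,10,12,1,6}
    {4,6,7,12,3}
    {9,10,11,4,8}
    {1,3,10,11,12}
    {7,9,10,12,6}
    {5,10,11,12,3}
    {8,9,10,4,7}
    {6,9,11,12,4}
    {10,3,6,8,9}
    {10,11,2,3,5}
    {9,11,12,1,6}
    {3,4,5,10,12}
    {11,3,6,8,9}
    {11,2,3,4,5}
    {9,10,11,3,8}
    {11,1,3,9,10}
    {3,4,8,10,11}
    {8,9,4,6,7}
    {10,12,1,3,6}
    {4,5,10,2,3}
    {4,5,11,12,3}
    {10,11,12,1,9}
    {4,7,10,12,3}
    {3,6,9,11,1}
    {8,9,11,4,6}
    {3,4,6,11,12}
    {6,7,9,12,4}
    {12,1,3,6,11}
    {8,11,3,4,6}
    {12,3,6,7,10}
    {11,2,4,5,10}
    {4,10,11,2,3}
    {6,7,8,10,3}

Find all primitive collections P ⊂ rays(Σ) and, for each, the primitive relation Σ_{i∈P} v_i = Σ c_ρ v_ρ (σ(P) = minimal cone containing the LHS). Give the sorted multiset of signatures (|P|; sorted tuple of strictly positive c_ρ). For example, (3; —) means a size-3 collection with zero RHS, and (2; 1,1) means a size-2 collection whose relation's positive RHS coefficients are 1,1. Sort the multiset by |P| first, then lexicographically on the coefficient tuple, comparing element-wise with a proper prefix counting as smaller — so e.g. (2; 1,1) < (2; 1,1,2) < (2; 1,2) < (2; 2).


23 minimal non-faces of Δ(Σ) (on 12 rays):

  P = {8,12}:  v_{8} + v_{12} = 0  →  sig = (2; —)
  P = {1,4}:  v_{1} + v_{4} = v_{12}  →  sig = (2; 1)
  P = {7,11}:  v_{7} + v_{11} = v_{4}  →  sig = (2; 1)
  P = {1,8}:  v_{1} + v_{8} = v_{3} + v_{9}  →  sig = (2; 1,1)
  P = {1,7}:  v_{1} + v_{7} = v_{6} + v_{10} + v_{12}  →  sig = (2; 1,1,1)
  P = {2,6}:  v_{2} + v_{6} = v_{3} + v_{4} + v_{5}  →  sig = (2; 1,1,1)
  P = {2,9}:  v_{2} + v_{9} = v_{5} + v_{10} + v_{11}  →  sig = (2; 1,1,1)
  P = {5,6}:  v_{5} + v_{6} = v_{3} + v_{4} + v_{12}  →  sig = (2; 1,1,1)
  P = {5,9}:  v_{5} + v_{9} = v_{10} + v_{11} + v_{12}  →  sig = (2; 1,1,1)
  P = {5,8}:  v_{5} + v_{8} = v_{3} + v_{4} + v_{10} + v_{11}  →  sig = (2; 1,1,1,1)
  P = {1,2}:  v_{1} + v_{2} = v_{3} + v_{5} + v_{10} + v_{11} + v_{12}  →  sig = (2; 1,1,1,1,1)
  P = {1,5}:  v_{1} + v_{5} = v_{3} + v_{10} + v_{11} + 2·v_{12}  →  sig = (2; 1,1,1,2)
  P = {2,7}:  v_{2} + v_{7} = v_{3} + 2·v_{4} + v_{5} + v_{10}  →  sig = (2; 1,1,1,2)
  P = {5,7}:  v_{5} + v_{7} = v_{3} + 2·v_{4} + v_{10} + v_{12}  →  sig = (2; 1,1,1,2)
  P = {2,12}:  v_{2} + v_{12} = 2·v_{5}  →  sig = (2; 2)
  P = {2,8}:  v_{2} + v_{8} = 2·v_{3} + 2·v_{4} + 2·v_{10} + 2·v_{11}  →  sig = (2; 2,2,2,2)
  P = {3,4,9}:  v_{3} + v_{4} + v_{9} = 0  →  sig = (3; —)
  P = {6,10,11}:  v_{6} + v_{10} + v_{11} = 0  →  sig = (3; —)
  P = {3,9,12}:  v_{3} + v_{9} + v_{12} = v_{1}  →  sig = (3; 1)
  P = {4,6,10}:  v_{4} + v_{6} + v_{10} = v_{7}  →  sig = (3; 1)
  P = {3,7,9}:  v_{3} + v_{7} + v_{9} = v_{6} + v_{10}  →  sig = (3; 1,1)
  P = {3,4,5,10,11}:  v_{3} + v_{4} + v_{5} + v_{10} + v_{11} = v_{2}  →  sig = (5; 1)
  P = {3,4,10,11,12}:  v_{3} + v_{4} + v_{10} + v_{11} + v_{12} = v_{5}  →  sig = (5; 1)

so the primitive-relation signature multiset is
[(2; —), (2; 1), (2; 1), (2; 1,1), (2; 1,1,1), (2; 1,1,1), (2; 1,1,1), (2; 1,1,1), (2; 1,1,1), (2; 1,1,1,1), (2; 1,1,1,1,1), (2; 1,1,1,2), (2; 1,1,1,2), (2; 1,1,1,2), (2; 2), (2; 2,2,2,2), (3; —), (3; —), (3; 1), (3; 1), (3; 1,1), (5; 1), (5; 1)]
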